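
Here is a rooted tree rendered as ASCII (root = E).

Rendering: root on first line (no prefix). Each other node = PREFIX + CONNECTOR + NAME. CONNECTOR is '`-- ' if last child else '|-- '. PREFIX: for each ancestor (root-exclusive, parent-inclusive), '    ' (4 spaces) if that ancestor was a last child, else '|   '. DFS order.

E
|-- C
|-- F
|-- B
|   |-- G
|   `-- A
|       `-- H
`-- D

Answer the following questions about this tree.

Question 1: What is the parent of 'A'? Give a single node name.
Answer: B

Derivation:
Scan adjacency: A appears as child of B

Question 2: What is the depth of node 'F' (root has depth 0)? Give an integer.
Path from root to F: E -> F
Depth = number of edges = 1

Answer: 1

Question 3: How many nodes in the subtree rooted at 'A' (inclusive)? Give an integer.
Subtree rooted at A contains: A, H
Count = 2

Answer: 2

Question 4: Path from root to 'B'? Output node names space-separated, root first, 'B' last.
Walk down from root: E -> B

Answer: E B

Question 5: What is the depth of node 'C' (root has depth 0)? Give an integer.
Path from root to C: E -> C
Depth = number of edges = 1

Answer: 1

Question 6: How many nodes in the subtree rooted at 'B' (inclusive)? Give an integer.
Subtree rooted at B contains: A, B, G, H
Count = 4

Answer: 4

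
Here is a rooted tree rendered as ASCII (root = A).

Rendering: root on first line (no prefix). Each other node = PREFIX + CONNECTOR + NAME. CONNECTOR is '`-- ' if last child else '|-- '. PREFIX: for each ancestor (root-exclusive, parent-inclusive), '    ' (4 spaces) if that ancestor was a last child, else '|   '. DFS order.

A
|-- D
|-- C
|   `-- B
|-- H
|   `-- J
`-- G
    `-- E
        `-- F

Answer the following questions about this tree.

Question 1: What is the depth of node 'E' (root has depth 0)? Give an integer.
Path from root to E: A -> G -> E
Depth = number of edges = 2

Answer: 2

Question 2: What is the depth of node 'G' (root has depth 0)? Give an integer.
Answer: 1

Derivation:
Path from root to G: A -> G
Depth = number of edges = 1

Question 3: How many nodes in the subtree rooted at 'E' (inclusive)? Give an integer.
Subtree rooted at E contains: E, F
Count = 2

Answer: 2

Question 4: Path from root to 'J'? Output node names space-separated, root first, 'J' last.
Answer: A H J

Derivation:
Walk down from root: A -> H -> J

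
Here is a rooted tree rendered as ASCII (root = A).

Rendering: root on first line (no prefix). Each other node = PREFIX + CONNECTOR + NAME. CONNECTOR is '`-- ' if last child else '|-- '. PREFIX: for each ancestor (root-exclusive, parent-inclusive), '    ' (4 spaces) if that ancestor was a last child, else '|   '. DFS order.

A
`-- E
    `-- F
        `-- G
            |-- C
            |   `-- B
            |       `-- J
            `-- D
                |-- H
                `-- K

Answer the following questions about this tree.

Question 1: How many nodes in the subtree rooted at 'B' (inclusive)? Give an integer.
Answer: 2

Derivation:
Subtree rooted at B contains: B, J
Count = 2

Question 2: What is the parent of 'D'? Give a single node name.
Answer: G

Derivation:
Scan adjacency: D appears as child of G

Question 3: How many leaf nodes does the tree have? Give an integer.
Leaves (nodes with no children): H, J, K

Answer: 3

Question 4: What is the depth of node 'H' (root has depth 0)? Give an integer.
Path from root to H: A -> E -> F -> G -> D -> H
Depth = number of edges = 5

Answer: 5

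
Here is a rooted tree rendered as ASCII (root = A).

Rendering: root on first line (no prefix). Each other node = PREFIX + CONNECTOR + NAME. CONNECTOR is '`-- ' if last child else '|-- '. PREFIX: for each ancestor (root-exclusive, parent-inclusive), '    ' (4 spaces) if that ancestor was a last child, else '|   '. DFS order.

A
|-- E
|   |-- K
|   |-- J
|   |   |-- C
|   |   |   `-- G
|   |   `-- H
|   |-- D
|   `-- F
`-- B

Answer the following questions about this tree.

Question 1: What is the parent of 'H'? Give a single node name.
Answer: J

Derivation:
Scan adjacency: H appears as child of J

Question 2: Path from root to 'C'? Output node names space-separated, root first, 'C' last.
Answer: A E J C

Derivation:
Walk down from root: A -> E -> J -> C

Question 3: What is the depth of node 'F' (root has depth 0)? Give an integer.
Path from root to F: A -> E -> F
Depth = number of edges = 2

Answer: 2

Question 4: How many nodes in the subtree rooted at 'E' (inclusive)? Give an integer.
Answer: 8

Derivation:
Subtree rooted at E contains: C, D, E, F, G, H, J, K
Count = 8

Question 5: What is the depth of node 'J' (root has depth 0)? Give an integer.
Answer: 2

Derivation:
Path from root to J: A -> E -> J
Depth = number of edges = 2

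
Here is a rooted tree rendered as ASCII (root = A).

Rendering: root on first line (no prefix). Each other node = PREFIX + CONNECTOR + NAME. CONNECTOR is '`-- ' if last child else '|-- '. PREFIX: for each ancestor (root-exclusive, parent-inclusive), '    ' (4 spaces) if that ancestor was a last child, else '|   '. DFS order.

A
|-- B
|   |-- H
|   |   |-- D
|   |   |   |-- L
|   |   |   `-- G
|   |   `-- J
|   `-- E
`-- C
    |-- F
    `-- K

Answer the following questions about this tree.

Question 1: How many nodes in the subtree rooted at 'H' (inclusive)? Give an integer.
Subtree rooted at H contains: D, G, H, J, L
Count = 5

Answer: 5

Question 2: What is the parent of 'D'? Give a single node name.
Scan adjacency: D appears as child of H

Answer: H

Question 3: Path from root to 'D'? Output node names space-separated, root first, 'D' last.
Walk down from root: A -> B -> H -> D

Answer: A B H D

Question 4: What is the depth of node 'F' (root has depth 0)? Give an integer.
Path from root to F: A -> C -> F
Depth = number of edges = 2

Answer: 2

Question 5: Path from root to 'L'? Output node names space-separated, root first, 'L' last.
Walk down from root: A -> B -> H -> D -> L

Answer: A B H D L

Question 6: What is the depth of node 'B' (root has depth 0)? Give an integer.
Answer: 1

Derivation:
Path from root to B: A -> B
Depth = number of edges = 1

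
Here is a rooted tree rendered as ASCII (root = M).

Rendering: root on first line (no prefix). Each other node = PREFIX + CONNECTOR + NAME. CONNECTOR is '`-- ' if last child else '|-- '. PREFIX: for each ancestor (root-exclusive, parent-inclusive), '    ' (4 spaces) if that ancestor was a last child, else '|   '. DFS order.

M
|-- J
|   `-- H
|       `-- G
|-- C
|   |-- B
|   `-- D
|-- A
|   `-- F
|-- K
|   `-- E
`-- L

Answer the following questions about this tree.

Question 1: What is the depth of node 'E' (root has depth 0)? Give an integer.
Answer: 2

Derivation:
Path from root to E: M -> K -> E
Depth = number of edges = 2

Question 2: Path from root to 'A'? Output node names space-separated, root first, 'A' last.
Answer: M A

Derivation:
Walk down from root: M -> A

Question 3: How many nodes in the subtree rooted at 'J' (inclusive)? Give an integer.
Subtree rooted at J contains: G, H, J
Count = 3

Answer: 3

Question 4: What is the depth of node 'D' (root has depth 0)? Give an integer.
Answer: 2

Derivation:
Path from root to D: M -> C -> D
Depth = number of edges = 2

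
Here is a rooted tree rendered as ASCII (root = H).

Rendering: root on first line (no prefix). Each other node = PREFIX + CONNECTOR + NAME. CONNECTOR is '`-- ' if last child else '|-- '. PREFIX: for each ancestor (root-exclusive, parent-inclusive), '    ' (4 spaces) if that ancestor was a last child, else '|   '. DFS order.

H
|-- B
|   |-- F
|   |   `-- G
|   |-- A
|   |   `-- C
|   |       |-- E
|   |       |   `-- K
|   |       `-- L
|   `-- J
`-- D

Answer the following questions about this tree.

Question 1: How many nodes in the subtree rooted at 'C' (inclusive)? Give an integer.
Subtree rooted at C contains: C, E, K, L
Count = 4

Answer: 4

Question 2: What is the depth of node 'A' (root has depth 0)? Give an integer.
Answer: 2

Derivation:
Path from root to A: H -> B -> A
Depth = number of edges = 2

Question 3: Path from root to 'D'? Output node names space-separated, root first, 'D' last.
Answer: H D

Derivation:
Walk down from root: H -> D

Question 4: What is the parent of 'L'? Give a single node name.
Answer: C

Derivation:
Scan adjacency: L appears as child of C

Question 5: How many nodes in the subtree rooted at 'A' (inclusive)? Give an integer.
Answer: 5

Derivation:
Subtree rooted at A contains: A, C, E, K, L
Count = 5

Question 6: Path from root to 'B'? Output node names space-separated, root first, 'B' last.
Answer: H B

Derivation:
Walk down from root: H -> B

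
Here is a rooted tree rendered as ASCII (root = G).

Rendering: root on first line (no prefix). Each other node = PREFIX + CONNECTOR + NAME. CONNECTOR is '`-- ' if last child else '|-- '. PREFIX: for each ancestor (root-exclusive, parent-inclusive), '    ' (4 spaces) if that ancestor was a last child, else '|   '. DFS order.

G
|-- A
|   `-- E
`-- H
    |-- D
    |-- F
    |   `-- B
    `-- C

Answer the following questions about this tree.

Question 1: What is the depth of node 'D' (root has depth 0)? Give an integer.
Path from root to D: G -> H -> D
Depth = number of edges = 2

Answer: 2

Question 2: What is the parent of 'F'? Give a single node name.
Scan adjacency: F appears as child of H

Answer: H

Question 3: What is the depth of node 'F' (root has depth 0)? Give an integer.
Answer: 2

Derivation:
Path from root to F: G -> H -> F
Depth = number of edges = 2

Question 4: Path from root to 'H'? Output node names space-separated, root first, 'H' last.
Answer: G H

Derivation:
Walk down from root: G -> H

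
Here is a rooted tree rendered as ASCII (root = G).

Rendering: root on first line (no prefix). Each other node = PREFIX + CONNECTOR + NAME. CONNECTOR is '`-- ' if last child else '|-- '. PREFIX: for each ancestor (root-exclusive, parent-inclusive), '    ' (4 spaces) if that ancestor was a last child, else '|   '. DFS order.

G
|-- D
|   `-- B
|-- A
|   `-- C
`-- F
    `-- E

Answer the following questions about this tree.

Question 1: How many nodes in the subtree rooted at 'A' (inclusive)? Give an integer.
Subtree rooted at A contains: A, C
Count = 2

Answer: 2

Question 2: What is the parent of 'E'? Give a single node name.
Scan adjacency: E appears as child of F

Answer: F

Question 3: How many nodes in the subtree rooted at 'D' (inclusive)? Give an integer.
Answer: 2

Derivation:
Subtree rooted at D contains: B, D
Count = 2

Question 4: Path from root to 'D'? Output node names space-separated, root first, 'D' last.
Walk down from root: G -> D

Answer: G D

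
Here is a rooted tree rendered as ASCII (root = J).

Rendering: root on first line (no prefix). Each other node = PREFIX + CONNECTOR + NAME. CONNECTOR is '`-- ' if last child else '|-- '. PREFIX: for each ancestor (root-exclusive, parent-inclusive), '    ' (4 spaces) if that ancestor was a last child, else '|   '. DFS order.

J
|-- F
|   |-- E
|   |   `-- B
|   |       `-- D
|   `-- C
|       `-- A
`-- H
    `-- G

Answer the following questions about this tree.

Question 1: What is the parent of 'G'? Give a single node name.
Scan adjacency: G appears as child of H

Answer: H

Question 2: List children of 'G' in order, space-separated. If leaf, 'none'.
Node G's children (from adjacency): (leaf)

Answer: none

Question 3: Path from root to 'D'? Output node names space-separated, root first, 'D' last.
Walk down from root: J -> F -> E -> B -> D

Answer: J F E B D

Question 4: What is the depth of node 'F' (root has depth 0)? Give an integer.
Path from root to F: J -> F
Depth = number of edges = 1

Answer: 1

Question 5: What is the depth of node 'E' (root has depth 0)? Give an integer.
Answer: 2

Derivation:
Path from root to E: J -> F -> E
Depth = number of edges = 2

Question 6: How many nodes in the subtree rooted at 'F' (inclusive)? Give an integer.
Subtree rooted at F contains: A, B, C, D, E, F
Count = 6

Answer: 6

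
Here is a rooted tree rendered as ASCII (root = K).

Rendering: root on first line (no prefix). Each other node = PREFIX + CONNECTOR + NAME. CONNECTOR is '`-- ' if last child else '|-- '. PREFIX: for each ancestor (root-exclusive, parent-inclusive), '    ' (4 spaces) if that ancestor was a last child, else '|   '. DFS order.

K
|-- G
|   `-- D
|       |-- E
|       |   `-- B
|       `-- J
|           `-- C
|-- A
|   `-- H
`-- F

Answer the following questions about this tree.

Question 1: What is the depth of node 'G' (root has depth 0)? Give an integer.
Answer: 1

Derivation:
Path from root to G: K -> G
Depth = number of edges = 1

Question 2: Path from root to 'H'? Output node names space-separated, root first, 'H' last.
Answer: K A H

Derivation:
Walk down from root: K -> A -> H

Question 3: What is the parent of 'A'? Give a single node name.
Scan adjacency: A appears as child of K

Answer: K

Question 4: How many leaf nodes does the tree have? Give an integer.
Answer: 4

Derivation:
Leaves (nodes with no children): B, C, F, H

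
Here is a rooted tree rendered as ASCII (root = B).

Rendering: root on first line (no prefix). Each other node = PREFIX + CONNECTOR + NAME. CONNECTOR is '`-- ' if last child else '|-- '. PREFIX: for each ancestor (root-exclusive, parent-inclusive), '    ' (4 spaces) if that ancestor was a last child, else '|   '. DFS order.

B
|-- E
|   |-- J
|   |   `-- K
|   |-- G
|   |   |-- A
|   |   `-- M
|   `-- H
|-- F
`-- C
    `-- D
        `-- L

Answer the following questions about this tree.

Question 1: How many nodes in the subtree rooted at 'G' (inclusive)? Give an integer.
Answer: 3

Derivation:
Subtree rooted at G contains: A, G, M
Count = 3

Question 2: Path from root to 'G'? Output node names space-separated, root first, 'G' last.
Walk down from root: B -> E -> G

Answer: B E G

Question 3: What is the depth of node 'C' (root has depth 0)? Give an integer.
Answer: 1

Derivation:
Path from root to C: B -> C
Depth = number of edges = 1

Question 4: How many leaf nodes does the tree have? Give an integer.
Leaves (nodes with no children): A, F, H, K, L, M

Answer: 6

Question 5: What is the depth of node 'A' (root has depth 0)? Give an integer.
Path from root to A: B -> E -> G -> A
Depth = number of edges = 3

Answer: 3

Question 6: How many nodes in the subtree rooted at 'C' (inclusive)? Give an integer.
Subtree rooted at C contains: C, D, L
Count = 3

Answer: 3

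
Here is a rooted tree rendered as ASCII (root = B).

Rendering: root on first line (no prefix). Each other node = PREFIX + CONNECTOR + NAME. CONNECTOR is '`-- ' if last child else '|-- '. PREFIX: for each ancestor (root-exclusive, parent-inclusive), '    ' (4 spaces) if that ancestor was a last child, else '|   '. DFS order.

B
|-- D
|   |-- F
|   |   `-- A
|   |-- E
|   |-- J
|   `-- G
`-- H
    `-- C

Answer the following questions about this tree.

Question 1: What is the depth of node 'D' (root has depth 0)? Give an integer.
Answer: 1

Derivation:
Path from root to D: B -> D
Depth = number of edges = 1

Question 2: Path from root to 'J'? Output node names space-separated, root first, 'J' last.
Walk down from root: B -> D -> J

Answer: B D J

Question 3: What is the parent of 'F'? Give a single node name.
Scan adjacency: F appears as child of D

Answer: D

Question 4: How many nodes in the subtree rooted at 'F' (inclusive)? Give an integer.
Answer: 2

Derivation:
Subtree rooted at F contains: A, F
Count = 2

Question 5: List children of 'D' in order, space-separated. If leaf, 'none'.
Answer: F E J G

Derivation:
Node D's children (from adjacency): F, E, J, G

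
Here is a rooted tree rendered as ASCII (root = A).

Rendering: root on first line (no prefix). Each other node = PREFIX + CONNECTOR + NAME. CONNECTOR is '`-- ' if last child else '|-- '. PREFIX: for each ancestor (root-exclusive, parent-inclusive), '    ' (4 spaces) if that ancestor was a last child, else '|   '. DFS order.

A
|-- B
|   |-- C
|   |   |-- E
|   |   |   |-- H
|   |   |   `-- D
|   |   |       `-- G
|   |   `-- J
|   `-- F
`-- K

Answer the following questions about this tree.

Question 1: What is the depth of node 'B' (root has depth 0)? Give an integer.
Answer: 1

Derivation:
Path from root to B: A -> B
Depth = number of edges = 1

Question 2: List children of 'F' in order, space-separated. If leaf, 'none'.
Answer: none

Derivation:
Node F's children (from adjacency): (leaf)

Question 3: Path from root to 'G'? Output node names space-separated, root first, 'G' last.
Answer: A B C E D G

Derivation:
Walk down from root: A -> B -> C -> E -> D -> G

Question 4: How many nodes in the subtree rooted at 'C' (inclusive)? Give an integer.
Answer: 6

Derivation:
Subtree rooted at C contains: C, D, E, G, H, J
Count = 6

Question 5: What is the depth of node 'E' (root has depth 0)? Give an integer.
Answer: 3

Derivation:
Path from root to E: A -> B -> C -> E
Depth = number of edges = 3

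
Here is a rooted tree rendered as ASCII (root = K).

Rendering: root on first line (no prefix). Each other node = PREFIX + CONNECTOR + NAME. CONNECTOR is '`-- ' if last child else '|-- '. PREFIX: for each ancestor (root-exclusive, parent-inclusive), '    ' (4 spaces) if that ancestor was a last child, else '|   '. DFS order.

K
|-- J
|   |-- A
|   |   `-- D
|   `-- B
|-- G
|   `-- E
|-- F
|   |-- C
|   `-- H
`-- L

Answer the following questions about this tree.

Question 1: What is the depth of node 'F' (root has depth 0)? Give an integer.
Answer: 1

Derivation:
Path from root to F: K -> F
Depth = number of edges = 1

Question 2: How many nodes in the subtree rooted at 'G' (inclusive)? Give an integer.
Subtree rooted at G contains: E, G
Count = 2

Answer: 2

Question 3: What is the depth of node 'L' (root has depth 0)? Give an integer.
Answer: 1

Derivation:
Path from root to L: K -> L
Depth = number of edges = 1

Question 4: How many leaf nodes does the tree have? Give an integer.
Leaves (nodes with no children): B, C, D, E, H, L

Answer: 6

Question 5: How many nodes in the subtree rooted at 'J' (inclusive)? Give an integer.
Subtree rooted at J contains: A, B, D, J
Count = 4

Answer: 4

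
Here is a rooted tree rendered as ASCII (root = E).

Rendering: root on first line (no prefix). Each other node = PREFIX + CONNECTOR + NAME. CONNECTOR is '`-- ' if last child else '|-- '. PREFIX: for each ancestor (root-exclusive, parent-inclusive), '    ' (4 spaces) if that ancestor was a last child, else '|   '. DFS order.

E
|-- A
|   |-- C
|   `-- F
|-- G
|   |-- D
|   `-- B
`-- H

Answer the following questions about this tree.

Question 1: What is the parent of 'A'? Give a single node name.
Scan adjacency: A appears as child of E

Answer: E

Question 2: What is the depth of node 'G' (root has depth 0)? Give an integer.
Path from root to G: E -> G
Depth = number of edges = 1

Answer: 1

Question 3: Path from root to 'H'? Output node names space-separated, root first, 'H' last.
Walk down from root: E -> H

Answer: E H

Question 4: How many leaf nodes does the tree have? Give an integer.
Leaves (nodes with no children): B, C, D, F, H

Answer: 5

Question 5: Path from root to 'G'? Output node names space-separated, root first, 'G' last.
Answer: E G

Derivation:
Walk down from root: E -> G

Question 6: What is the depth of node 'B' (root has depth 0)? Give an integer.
Path from root to B: E -> G -> B
Depth = number of edges = 2

Answer: 2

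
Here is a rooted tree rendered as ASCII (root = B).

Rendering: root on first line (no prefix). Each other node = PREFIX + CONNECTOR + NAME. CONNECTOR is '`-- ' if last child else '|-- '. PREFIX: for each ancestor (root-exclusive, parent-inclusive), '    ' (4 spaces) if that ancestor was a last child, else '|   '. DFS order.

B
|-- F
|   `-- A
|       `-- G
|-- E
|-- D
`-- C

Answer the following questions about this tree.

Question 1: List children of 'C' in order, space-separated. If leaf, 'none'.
Answer: none

Derivation:
Node C's children (from adjacency): (leaf)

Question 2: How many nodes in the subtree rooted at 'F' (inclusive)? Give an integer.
Subtree rooted at F contains: A, F, G
Count = 3

Answer: 3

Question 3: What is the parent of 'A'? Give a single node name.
Scan adjacency: A appears as child of F

Answer: F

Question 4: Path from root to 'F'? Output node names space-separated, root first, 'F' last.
Walk down from root: B -> F

Answer: B F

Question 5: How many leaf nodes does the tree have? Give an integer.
Leaves (nodes with no children): C, D, E, G

Answer: 4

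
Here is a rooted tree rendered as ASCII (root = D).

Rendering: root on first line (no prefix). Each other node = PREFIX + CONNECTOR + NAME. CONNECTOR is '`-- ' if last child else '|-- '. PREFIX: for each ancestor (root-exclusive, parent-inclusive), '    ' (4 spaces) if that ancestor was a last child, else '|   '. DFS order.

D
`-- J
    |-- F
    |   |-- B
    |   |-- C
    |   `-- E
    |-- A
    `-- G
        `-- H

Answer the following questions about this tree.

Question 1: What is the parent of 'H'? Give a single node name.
Scan adjacency: H appears as child of G

Answer: G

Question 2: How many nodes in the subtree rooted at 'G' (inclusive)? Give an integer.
Answer: 2

Derivation:
Subtree rooted at G contains: G, H
Count = 2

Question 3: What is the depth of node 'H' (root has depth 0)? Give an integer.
Answer: 3

Derivation:
Path from root to H: D -> J -> G -> H
Depth = number of edges = 3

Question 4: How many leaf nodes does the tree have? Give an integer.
Leaves (nodes with no children): A, B, C, E, H

Answer: 5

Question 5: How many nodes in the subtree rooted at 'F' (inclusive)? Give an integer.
Answer: 4

Derivation:
Subtree rooted at F contains: B, C, E, F
Count = 4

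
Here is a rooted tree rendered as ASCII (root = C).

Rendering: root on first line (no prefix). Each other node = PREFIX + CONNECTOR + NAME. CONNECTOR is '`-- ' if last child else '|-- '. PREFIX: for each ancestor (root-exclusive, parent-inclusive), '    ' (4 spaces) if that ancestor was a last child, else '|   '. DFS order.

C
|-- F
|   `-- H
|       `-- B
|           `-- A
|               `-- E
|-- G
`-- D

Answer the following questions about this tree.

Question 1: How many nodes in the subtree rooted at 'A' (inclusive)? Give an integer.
Subtree rooted at A contains: A, E
Count = 2

Answer: 2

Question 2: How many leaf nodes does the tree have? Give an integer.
Leaves (nodes with no children): D, E, G

Answer: 3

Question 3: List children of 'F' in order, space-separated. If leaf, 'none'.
Node F's children (from adjacency): H

Answer: H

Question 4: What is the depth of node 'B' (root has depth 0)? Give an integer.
Answer: 3

Derivation:
Path from root to B: C -> F -> H -> B
Depth = number of edges = 3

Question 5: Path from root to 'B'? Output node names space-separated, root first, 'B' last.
Walk down from root: C -> F -> H -> B

Answer: C F H B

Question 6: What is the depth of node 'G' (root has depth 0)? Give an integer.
Answer: 1

Derivation:
Path from root to G: C -> G
Depth = number of edges = 1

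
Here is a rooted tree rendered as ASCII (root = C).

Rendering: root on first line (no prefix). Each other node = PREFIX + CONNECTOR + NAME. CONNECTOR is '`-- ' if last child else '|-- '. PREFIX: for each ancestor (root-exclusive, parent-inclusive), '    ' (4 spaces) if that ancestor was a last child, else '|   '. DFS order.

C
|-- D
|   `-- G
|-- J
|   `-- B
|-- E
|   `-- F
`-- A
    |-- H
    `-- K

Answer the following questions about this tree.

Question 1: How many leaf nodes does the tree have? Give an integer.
Leaves (nodes with no children): B, F, G, H, K

Answer: 5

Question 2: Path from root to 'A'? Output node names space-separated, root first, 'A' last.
Walk down from root: C -> A

Answer: C A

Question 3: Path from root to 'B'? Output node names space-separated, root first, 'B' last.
Walk down from root: C -> J -> B

Answer: C J B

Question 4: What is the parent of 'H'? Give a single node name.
Scan adjacency: H appears as child of A

Answer: A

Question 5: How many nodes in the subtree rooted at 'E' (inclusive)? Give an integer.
Answer: 2

Derivation:
Subtree rooted at E contains: E, F
Count = 2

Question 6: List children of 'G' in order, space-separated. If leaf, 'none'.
Answer: none

Derivation:
Node G's children (from adjacency): (leaf)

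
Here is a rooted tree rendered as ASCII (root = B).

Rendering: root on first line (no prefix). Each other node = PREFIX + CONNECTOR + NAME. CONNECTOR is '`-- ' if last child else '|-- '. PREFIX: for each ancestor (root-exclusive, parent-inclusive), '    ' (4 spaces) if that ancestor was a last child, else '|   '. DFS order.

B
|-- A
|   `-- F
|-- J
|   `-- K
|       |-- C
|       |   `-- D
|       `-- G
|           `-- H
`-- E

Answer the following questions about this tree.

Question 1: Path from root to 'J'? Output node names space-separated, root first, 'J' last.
Answer: B J

Derivation:
Walk down from root: B -> J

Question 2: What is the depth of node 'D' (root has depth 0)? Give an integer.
Answer: 4

Derivation:
Path from root to D: B -> J -> K -> C -> D
Depth = number of edges = 4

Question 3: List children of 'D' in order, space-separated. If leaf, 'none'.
Answer: none

Derivation:
Node D's children (from adjacency): (leaf)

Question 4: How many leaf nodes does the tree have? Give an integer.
Answer: 4

Derivation:
Leaves (nodes with no children): D, E, F, H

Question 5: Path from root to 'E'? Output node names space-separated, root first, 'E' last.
Answer: B E

Derivation:
Walk down from root: B -> E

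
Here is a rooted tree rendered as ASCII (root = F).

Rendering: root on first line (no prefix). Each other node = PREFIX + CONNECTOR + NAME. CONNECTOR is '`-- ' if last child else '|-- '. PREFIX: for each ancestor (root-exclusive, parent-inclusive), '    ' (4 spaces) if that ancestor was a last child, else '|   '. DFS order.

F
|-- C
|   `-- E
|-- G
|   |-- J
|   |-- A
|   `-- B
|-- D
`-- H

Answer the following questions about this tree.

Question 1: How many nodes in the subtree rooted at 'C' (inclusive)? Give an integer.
Subtree rooted at C contains: C, E
Count = 2

Answer: 2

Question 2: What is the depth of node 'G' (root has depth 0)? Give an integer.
Answer: 1

Derivation:
Path from root to G: F -> G
Depth = number of edges = 1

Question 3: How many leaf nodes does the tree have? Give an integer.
Answer: 6

Derivation:
Leaves (nodes with no children): A, B, D, E, H, J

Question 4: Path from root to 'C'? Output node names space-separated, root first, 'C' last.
Answer: F C

Derivation:
Walk down from root: F -> C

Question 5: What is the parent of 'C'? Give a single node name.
Scan adjacency: C appears as child of F

Answer: F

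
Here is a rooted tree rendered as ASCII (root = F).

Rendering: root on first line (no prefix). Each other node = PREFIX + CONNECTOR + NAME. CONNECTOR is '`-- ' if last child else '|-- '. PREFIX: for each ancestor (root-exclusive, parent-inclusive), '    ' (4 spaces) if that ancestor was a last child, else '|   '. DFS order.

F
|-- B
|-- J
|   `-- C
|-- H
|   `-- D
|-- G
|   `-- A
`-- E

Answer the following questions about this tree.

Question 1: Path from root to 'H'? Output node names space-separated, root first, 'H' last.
Answer: F H

Derivation:
Walk down from root: F -> H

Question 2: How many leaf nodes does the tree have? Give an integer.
Answer: 5

Derivation:
Leaves (nodes with no children): A, B, C, D, E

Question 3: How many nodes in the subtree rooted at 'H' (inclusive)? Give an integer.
Answer: 2

Derivation:
Subtree rooted at H contains: D, H
Count = 2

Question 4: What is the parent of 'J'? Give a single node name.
Answer: F

Derivation:
Scan adjacency: J appears as child of F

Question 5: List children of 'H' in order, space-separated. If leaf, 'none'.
Node H's children (from adjacency): D

Answer: D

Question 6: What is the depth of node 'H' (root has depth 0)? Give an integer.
Answer: 1

Derivation:
Path from root to H: F -> H
Depth = number of edges = 1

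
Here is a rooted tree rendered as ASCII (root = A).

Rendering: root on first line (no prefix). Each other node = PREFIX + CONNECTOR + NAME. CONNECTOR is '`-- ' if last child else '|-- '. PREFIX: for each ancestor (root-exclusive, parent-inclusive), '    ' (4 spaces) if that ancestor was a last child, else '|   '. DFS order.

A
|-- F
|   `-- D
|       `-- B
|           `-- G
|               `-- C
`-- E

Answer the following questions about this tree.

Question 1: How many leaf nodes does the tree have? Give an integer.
Leaves (nodes with no children): C, E

Answer: 2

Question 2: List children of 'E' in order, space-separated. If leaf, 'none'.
Node E's children (from adjacency): (leaf)

Answer: none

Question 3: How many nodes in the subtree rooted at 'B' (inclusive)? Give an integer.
Subtree rooted at B contains: B, C, G
Count = 3

Answer: 3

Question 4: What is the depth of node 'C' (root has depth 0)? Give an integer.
Path from root to C: A -> F -> D -> B -> G -> C
Depth = number of edges = 5

Answer: 5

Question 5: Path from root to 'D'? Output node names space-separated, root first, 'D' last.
Answer: A F D

Derivation:
Walk down from root: A -> F -> D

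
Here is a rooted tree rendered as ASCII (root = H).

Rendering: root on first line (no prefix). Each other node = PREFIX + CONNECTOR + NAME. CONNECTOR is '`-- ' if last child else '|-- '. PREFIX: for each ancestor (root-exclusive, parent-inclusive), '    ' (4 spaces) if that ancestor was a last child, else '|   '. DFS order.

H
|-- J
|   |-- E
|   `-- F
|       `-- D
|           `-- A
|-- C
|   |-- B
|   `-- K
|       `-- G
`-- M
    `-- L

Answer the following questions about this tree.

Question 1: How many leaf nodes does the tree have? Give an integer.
Answer: 5

Derivation:
Leaves (nodes with no children): A, B, E, G, L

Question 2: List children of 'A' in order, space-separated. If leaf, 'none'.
Node A's children (from adjacency): (leaf)

Answer: none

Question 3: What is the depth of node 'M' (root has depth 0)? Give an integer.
Path from root to M: H -> M
Depth = number of edges = 1

Answer: 1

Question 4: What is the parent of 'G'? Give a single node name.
Scan adjacency: G appears as child of K

Answer: K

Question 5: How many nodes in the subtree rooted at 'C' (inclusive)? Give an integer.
Answer: 4

Derivation:
Subtree rooted at C contains: B, C, G, K
Count = 4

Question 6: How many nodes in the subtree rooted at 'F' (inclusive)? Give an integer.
Subtree rooted at F contains: A, D, F
Count = 3

Answer: 3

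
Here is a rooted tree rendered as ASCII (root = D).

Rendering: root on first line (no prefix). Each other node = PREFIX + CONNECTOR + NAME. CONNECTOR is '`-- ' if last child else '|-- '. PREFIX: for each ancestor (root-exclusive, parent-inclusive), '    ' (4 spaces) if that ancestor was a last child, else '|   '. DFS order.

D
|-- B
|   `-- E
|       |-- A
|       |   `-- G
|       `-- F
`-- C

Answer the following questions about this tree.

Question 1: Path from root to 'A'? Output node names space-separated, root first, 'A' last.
Answer: D B E A

Derivation:
Walk down from root: D -> B -> E -> A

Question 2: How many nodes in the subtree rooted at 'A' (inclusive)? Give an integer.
Answer: 2

Derivation:
Subtree rooted at A contains: A, G
Count = 2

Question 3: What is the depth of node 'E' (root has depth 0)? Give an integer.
Answer: 2

Derivation:
Path from root to E: D -> B -> E
Depth = number of edges = 2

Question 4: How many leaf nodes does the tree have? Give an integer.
Answer: 3

Derivation:
Leaves (nodes with no children): C, F, G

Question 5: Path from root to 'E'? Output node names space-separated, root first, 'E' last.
Walk down from root: D -> B -> E

Answer: D B E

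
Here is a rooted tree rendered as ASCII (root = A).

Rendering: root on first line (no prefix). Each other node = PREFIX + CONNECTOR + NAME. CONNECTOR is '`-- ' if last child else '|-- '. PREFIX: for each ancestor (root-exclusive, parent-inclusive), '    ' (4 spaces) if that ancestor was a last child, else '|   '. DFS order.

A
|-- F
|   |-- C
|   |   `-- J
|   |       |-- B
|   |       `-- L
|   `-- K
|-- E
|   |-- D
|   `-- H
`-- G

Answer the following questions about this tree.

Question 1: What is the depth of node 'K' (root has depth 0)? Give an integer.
Path from root to K: A -> F -> K
Depth = number of edges = 2

Answer: 2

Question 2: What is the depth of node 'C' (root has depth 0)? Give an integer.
Path from root to C: A -> F -> C
Depth = number of edges = 2

Answer: 2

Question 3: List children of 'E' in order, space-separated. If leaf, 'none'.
Node E's children (from adjacency): D, H

Answer: D H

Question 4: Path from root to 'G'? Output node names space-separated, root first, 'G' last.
Answer: A G

Derivation:
Walk down from root: A -> G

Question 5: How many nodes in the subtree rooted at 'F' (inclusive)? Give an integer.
Answer: 6

Derivation:
Subtree rooted at F contains: B, C, F, J, K, L
Count = 6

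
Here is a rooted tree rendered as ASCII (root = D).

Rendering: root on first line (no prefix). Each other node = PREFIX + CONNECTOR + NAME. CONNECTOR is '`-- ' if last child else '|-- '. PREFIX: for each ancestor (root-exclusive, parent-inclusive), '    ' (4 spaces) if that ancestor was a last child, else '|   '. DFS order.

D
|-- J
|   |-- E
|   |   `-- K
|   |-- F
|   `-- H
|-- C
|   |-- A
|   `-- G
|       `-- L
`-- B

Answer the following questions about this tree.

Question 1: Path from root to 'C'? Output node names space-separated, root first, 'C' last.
Answer: D C

Derivation:
Walk down from root: D -> C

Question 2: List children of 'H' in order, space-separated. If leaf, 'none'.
Answer: none

Derivation:
Node H's children (from adjacency): (leaf)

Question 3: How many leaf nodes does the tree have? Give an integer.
Answer: 6

Derivation:
Leaves (nodes with no children): A, B, F, H, K, L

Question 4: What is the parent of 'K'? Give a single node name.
Answer: E

Derivation:
Scan adjacency: K appears as child of E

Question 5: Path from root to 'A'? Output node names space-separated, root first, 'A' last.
Answer: D C A

Derivation:
Walk down from root: D -> C -> A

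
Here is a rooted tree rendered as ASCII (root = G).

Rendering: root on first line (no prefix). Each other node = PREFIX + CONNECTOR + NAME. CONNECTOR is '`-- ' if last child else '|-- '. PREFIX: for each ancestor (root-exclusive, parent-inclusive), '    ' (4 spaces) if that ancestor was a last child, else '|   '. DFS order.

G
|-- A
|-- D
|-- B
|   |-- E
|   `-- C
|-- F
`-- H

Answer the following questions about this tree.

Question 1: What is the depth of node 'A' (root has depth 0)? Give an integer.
Path from root to A: G -> A
Depth = number of edges = 1

Answer: 1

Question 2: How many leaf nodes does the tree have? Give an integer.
Leaves (nodes with no children): A, C, D, E, F, H

Answer: 6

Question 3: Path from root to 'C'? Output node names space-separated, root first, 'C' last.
Walk down from root: G -> B -> C

Answer: G B C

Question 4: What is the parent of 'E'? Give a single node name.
Scan adjacency: E appears as child of B

Answer: B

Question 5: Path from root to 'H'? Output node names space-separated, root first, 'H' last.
Walk down from root: G -> H

Answer: G H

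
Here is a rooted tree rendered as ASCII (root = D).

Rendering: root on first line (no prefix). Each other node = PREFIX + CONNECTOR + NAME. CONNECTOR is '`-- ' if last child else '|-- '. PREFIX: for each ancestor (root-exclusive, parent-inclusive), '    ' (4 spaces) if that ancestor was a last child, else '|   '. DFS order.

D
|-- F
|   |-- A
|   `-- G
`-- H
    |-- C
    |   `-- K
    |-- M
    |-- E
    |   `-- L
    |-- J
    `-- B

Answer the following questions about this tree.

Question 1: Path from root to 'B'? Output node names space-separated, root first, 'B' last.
Answer: D H B

Derivation:
Walk down from root: D -> H -> B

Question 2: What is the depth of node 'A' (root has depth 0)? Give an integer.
Path from root to A: D -> F -> A
Depth = number of edges = 2

Answer: 2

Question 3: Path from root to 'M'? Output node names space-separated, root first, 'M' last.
Answer: D H M

Derivation:
Walk down from root: D -> H -> M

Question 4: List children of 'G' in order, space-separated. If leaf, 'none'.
Node G's children (from adjacency): (leaf)

Answer: none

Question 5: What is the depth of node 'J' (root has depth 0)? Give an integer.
Answer: 2

Derivation:
Path from root to J: D -> H -> J
Depth = number of edges = 2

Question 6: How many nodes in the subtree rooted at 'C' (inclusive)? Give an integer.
Subtree rooted at C contains: C, K
Count = 2

Answer: 2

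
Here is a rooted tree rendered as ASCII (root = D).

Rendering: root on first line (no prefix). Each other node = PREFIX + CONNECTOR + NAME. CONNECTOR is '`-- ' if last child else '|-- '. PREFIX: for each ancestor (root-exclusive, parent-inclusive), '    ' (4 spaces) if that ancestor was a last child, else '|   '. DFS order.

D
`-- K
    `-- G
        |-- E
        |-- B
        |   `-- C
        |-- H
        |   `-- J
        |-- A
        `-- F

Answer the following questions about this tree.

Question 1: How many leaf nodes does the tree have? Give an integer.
Leaves (nodes with no children): A, C, E, F, J

Answer: 5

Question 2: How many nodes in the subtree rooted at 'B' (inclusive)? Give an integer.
Subtree rooted at B contains: B, C
Count = 2

Answer: 2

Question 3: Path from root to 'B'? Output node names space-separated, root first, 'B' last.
Answer: D K G B

Derivation:
Walk down from root: D -> K -> G -> B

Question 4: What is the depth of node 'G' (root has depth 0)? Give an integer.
Path from root to G: D -> K -> G
Depth = number of edges = 2

Answer: 2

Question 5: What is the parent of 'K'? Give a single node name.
Answer: D

Derivation:
Scan adjacency: K appears as child of D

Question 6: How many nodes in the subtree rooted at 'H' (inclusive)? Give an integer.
Subtree rooted at H contains: H, J
Count = 2

Answer: 2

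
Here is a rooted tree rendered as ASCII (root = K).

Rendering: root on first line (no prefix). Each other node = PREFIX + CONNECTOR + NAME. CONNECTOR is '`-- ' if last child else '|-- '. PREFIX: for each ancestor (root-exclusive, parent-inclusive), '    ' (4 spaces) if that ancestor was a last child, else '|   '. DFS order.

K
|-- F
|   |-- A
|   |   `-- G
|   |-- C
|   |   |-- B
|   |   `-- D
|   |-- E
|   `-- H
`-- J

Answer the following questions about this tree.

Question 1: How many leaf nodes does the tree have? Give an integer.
Answer: 6

Derivation:
Leaves (nodes with no children): B, D, E, G, H, J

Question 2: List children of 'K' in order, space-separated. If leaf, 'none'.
Node K's children (from adjacency): F, J

Answer: F J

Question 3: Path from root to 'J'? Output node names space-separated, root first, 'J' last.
Walk down from root: K -> J

Answer: K J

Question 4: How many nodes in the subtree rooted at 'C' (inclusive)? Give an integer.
Subtree rooted at C contains: B, C, D
Count = 3

Answer: 3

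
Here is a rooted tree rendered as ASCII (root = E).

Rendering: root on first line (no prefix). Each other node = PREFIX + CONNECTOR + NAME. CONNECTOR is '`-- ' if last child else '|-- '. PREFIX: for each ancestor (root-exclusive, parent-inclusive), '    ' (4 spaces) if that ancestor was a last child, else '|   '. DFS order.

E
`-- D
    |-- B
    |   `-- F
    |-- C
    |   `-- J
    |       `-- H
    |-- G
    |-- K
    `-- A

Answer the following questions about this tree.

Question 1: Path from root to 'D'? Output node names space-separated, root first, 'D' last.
Walk down from root: E -> D

Answer: E D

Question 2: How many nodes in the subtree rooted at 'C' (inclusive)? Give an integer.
Answer: 3

Derivation:
Subtree rooted at C contains: C, H, J
Count = 3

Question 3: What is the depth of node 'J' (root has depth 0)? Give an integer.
Path from root to J: E -> D -> C -> J
Depth = number of edges = 3

Answer: 3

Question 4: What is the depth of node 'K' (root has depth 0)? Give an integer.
Path from root to K: E -> D -> K
Depth = number of edges = 2

Answer: 2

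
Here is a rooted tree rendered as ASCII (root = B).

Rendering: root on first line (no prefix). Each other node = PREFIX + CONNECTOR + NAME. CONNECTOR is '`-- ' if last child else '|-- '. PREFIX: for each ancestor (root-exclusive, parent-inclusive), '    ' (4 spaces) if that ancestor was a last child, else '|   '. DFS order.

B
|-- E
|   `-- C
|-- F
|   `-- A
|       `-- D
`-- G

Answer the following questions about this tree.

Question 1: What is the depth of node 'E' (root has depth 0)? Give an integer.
Path from root to E: B -> E
Depth = number of edges = 1

Answer: 1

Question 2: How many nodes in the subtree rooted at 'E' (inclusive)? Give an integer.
Answer: 2

Derivation:
Subtree rooted at E contains: C, E
Count = 2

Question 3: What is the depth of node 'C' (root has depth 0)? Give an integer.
Path from root to C: B -> E -> C
Depth = number of edges = 2

Answer: 2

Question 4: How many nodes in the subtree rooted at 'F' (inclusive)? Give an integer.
Answer: 3

Derivation:
Subtree rooted at F contains: A, D, F
Count = 3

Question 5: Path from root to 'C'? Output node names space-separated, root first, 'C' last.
Answer: B E C

Derivation:
Walk down from root: B -> E -> C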